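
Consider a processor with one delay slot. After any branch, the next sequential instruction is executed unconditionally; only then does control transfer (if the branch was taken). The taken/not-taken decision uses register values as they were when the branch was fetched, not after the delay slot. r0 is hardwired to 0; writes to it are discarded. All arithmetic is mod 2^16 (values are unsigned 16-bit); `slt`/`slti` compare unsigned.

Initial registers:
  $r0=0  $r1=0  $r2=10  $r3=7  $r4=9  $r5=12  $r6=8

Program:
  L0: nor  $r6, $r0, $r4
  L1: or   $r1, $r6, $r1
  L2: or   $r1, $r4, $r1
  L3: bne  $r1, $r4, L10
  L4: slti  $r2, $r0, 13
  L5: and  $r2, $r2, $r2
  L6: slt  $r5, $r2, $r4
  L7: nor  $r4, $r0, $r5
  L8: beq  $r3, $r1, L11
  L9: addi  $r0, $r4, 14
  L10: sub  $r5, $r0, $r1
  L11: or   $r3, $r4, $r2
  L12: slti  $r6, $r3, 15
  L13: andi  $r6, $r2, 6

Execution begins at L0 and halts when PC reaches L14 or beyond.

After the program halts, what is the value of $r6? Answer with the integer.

PC=0  nor  $r6, $r0, $r4     | $r0=0 $r1=0 $r2=10 $r3=7 $r4=9 $r5=12 $r6=65526
PC=1  or   $r1, $r6, $r1     | $r0=0 $r1=65526 $r2=10 $r3=7 $r4=9 $r5=12 $r6=65526
PC=2  or   $r1, $r4, $r1     | $r0=0 $r1=65535 $r2=10 $r3=7 $r4=9 $r5=12 $r6=65526
PC=3  bne  $r1, $r4, L10     | $r0=0 $r1=65535 $r2=10 $r3=7 $r4=9 $r5=12 $r6=65526  [TAKEN]
PC=4  slti  $r2, $r0, 13     | $r0=0 $r1=65535 $r2=1 $r3=7 $r4=9 $r5=12 $r6=65526
PC=10 sub  $r5, $r0, $r1     | $r0=0 $r1=65535 $r2=1 $r3=7 $r4=9 $r5=1 $r6=65526
PC=11 or   $r3, $r4, $r2     | $r0=0 $r1=65535 $r2=1 $r3=9 $r4=9 $r5=1 $r6=65526
PC=12 slti  $r6, $r3, 15     | $r0=0 $r1=65535 $r2=1 $r3=9 $r4=9 $r5=1 $r6=1
PC=13 andi  $r6, $r2, 6      | $r0=0 $r1=65535 $r2=1 $r3=9 $r4=9 $r5=1 $r6=0

0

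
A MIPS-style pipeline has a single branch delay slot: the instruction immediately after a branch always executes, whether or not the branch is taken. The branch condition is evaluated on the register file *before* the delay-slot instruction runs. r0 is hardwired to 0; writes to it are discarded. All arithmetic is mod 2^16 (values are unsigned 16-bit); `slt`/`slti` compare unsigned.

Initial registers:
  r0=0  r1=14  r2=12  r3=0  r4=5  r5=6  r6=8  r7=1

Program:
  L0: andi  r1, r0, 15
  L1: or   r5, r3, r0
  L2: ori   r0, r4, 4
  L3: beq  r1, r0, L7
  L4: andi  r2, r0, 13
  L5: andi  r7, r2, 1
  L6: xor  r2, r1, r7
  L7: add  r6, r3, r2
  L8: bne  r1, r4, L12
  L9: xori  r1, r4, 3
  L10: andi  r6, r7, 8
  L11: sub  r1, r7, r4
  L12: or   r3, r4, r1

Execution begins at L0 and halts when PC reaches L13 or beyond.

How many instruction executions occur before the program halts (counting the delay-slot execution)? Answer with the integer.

9

  step pc=0: andi  r1, r0, 15  regs=(0,0,12,0,5,6,8,1)
  step pc=1: or   r5, r3, r0  regs=(0,0,12,0,5,0,8,1)
  step pc=2: ori   r0, r4, 4  regs=(0,0,12,0,5,0,8,1)
  step pc=3: beq  r1, r0, L7  cond=T  regs=(0,0,12,0,5,0,8,1)
  step pc=4: andi  r2, r0, 13  regs=(0,0,0,0,5,0,8,1)
  step pc=7: add  r6, r3, r2  regs=(0,0,0,0,5,0,0,1)
  step pc=8: bne  r1, r4, L12  cond=T  regs=(0,0,0,0,5,0,0,1)
  step pc=9: xori  r1, r4, 3  regs=(0,6,0,0,5,0,0,1)
  step pc=12: or   r3, r4, r1  regs=(0,6,0,7,5,0,0,1)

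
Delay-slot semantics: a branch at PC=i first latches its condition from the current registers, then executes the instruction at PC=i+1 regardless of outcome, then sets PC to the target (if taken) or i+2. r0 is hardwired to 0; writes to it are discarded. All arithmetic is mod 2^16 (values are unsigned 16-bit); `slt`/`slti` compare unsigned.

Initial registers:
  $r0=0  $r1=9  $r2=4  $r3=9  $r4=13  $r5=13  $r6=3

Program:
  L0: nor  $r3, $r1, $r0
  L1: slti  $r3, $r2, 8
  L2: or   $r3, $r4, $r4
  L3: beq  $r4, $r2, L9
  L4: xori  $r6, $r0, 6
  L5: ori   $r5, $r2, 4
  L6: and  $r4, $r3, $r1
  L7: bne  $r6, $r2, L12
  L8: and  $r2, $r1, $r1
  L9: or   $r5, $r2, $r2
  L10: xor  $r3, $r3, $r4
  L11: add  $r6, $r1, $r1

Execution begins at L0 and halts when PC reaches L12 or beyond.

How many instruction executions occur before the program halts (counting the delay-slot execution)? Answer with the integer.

[0] nor  $r3, $r1, $r0  →  {$r0:0, $r1:9, $r2:4, $r3:65526, $r4:13, $r5:13, $r6:3}
[1] slti  $r3, $r2, 8  →  {$r0:0, $r1:9, $r2:4, $r3:1, $r4:13, $r5:13, $r6:3}
[2] or   $r3, $r4, $r4  →  {$r0:0, $r1:9, $r2:4, $r3:13, $r4:13, $r5:13, $r6:3}
[3] beq  $r4, $r2, L9  →  {$r0:0, $r1:9, $r2:4, $r3:13, $r4:13, $r5:13, $r6:3}  ⟨branch fallthrough⟩
[4] xori  $r6, $r0, 6  →  {$r0:0, $r1:9, $r2:4, $r3:13, $r4:13, $r5:13, $r6:6}
[5] ori   $r5, $r2, 4  →  {$r0:0, $r1:9, $r2:4, $r3:13, $r4:13, $r5:4, $r6:6}
[6] and  $r4, $r3, $r1  →  {$r0:0, $r1:9, $r2:4, $r3:13, $r4:9, $r5:4, $r6:6}
[7] bne  $r6, $r2, L12  →  {$r0:0, $r1:9, $r2:4, $r3:13, $r4:9, $r5:4, $r6:6}  ⟨branch taken⟩
[8] and  $r2, $r1, $r1  →  {$r0:0, $r1:9, $r2:9, $r3:13, $r4:9, $r5:4, $r6:6}

9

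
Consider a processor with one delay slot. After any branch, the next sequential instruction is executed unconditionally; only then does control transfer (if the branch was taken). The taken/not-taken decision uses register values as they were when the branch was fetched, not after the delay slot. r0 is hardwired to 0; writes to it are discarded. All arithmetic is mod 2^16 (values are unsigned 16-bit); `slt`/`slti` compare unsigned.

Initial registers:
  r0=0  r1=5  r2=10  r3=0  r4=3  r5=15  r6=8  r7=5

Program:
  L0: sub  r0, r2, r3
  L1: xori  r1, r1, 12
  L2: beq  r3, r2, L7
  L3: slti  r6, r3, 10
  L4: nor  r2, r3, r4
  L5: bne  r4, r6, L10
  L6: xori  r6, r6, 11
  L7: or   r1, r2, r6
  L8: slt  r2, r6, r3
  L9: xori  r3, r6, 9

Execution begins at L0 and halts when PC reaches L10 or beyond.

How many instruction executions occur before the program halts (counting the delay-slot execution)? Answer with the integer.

7

[0] sub  r0, r2, r3  →  {r0:0, r1:5, r2:10, r3:0, r4:3, r5:15, r6:8, r7:5}
[1] xori  r1, r1, 12  →  {r0:0, r1:9, r2:10, r3:0, r4:3, r5:15, r6:8, r7:5}
[2] beq  r3, r2, L7  →  {r0:0, r1:9, r2:10, r3:0, r4:3, r5:15, r6:8, r7:5}  ⟨branch fallthrough⟩
[3] slti  r6, r3, 10  →  {r0:0, r1:9, r2:10, r3:0, r4:3, r5:15, r6:1, r7:5}
[4] nor  r2, r3, r4  →  {r0:0, r1:9, r2:65532, r3:0, r4:3, r5:15, r6:1, r7:5}
[5] bne  r4, r6, L10  →  {r0:0, r1:9, r2:65532, r3:0, r4:3, r5:15, r6:1, r7:5}  ⟨branch taken⟩
[6] xori  r6, r6, 11  →  {r0:0, r1:9, r2:65532, r3:0, r4:3, r5:15, r6:10, r7:5}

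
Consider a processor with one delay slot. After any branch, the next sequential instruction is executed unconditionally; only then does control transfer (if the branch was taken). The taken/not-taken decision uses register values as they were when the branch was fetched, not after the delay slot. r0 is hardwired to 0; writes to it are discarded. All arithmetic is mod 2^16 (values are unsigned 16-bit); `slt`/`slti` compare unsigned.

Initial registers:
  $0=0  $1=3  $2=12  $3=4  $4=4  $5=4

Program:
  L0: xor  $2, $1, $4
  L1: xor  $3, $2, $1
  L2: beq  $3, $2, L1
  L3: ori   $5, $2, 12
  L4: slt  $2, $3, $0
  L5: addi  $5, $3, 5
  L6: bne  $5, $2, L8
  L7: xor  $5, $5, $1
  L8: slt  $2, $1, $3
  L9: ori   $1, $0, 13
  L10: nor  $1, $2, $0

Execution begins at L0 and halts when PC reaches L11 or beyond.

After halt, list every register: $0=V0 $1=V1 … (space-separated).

PC=0  xor  $2, $1, $4        | $0=0 $1=3 $2=7 $3=4 $4=4 $5=4
PC=1  xor  $3, $2, $1        | $0=0 $1=3 $2=7 $3=4 $4=4 $5=4
PC=2  beq  $3, $2, L1        | $0=0 $1=3 $2=7 $3=4 $4=4 $5=4  [not taken]
PC=3  ori   $5, $2, 12       | $0=0 $1=3 $2=7 $3=4 $4=4 $5=15
PC=4  slt  $2, $3, $0        | $0=0 $1=3 $2=0 $3=4 $4=4 $5=15
PC=5  addi  $5, $3, 5        | $0=0 $1=3 $2=0 $3=4 $4=4 $5=9
PC=6  bne  $5, $2, L8        | $0=0 $1=3 $2=0 $3=4 $4=4 $5=9  [TAKEN]
PC=7  xor  $5, $5, $1        | $0=0 $1=3 $2=0 $3=4 $4=4 $5=10
PC=8  slt  $2, $1, $3        | $0=0 $1=3 $2=1 $3=4 $4=4 $5=10
PC=9  ori   $1, $0, 13       | $0=0 $1=13 $2=1 $3=4 $4=4 $5=10
PC=10 nor  $1, $2, $0        | $0=0 $1=65534 $2=1 $3=4 $4=4 $5=10

$0=0 $1=65534 $2=1 $3=4 $4=4 $5=10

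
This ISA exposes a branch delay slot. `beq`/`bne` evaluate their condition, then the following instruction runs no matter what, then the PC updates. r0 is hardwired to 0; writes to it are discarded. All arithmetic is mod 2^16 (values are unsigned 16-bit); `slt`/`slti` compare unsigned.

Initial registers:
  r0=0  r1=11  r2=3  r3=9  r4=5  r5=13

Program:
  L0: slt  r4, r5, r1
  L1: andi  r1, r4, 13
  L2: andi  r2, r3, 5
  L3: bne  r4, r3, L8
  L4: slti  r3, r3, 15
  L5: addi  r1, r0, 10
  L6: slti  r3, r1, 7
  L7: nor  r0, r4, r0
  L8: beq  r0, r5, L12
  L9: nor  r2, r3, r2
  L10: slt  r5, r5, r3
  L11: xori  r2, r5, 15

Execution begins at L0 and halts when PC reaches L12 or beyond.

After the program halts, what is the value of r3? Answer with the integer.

1

PC=0  slt  r4, r5, r1        | r0=0 r1=11 r2=3 r3=9 r4=0 r5=13
PC=1  andi  r1, r4, 13       | r0=0 r1=0 r2=3 r3=9 r4=0 r5=13
PC=2  andi  r2, r3, 5        | r0=0 r1=0 r2=1 r3=9 r4=0 r5=13
PC=3  bne  r4, r3, L8        | r0=0 r1=0 r2=1 r3=9 r4=0 r5=13  [TAKEN]
PC=4  slti  r3, r3, 15       | r0=0 r1=0 r2=1 r3=1 r4=0 r5=13
PC=8  beq  r0, r5, L12       | r0=0 r1=0 r2=1 r3=1 r4=0 r5=13  [not taken]
PC=9  nor  r2, r3, r2        | r0=0 r1=0 r2=65534 r3=1 r4=0 r5=13
PC=10 slt  r5, r5, r3        | r0=0 r1=0 r2=65534 r3=1 r4=0 r5=0
PC=11 xori  r2, r5, 15       | r0=0 r1=0 r2=15 r3=1 r4=0 r5=0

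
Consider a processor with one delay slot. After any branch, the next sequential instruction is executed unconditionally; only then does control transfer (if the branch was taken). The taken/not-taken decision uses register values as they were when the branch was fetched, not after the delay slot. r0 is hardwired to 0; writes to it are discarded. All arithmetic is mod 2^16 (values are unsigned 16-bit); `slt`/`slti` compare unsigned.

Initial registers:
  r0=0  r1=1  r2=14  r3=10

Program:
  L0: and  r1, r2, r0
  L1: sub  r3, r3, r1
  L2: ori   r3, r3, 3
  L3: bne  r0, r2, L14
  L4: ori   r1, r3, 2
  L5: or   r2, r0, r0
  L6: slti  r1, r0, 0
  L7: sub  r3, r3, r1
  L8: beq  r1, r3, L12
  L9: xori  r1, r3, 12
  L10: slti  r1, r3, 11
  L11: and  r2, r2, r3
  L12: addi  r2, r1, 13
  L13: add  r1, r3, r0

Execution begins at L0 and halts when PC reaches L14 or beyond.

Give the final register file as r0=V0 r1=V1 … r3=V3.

#0 and  r1, r2, r0 ; 0/0/14/10
#1 sub  r3, r3, r1 ; 0/0/14/10
#2 ori   r3, r3, 3 ; 0/0/14/11
#3 bne  r0, r2, L14 ; 0/0/14/11 ; →target
#4 ori   r1, r3, 2 ; 0/11/14/11

r0=0 r1=11 r2=14 r3=11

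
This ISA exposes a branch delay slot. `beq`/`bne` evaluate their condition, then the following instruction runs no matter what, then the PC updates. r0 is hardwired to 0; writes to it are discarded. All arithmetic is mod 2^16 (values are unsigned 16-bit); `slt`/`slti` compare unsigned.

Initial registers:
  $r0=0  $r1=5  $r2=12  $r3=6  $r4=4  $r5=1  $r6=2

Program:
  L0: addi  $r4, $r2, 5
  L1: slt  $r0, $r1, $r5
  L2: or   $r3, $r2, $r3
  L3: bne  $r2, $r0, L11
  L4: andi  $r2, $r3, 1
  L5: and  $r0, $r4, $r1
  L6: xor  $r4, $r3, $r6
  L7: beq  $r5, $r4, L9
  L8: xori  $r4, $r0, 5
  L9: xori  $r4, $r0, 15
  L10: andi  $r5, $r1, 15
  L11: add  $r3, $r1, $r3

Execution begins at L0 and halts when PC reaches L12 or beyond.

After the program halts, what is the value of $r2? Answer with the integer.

0

[0] addi  $r4, $r2, 5  →  {$r0:0, $r1:5, $r2:12, $r3:6, $r4:17, $r5:1, $r6:2}
[1] slt  $r0, $r1, $r5  →  {$r0:0, $r1:5, $r2:12, $r3:6, $r4:17, $r5:1, $r6:2}
[2] or   $r3, $r2, $r3  →  {$r0:0, $r1:5, $r2:12, $r3:14, $r4:17, $r5:1, $r6:2}
[3] bne  $r2, $r0, L11  →  {$r0:0, $r1:5, $r2:12, $r3:14, $r4:17, $r5:1, $r6:2}  ⟨branch taken⟩
[4] andi  $r2, $r3, 1  →  {$r0:0, $r1:5, $r2:0, $r3:14, $r4:17, $r5:1, $r6:2}
[11] add  $r3, $r1, $r3  →  {$r0:0, $r1:5, $r2:0, $r3:19, $r4:17, $r5:1, $r6:2}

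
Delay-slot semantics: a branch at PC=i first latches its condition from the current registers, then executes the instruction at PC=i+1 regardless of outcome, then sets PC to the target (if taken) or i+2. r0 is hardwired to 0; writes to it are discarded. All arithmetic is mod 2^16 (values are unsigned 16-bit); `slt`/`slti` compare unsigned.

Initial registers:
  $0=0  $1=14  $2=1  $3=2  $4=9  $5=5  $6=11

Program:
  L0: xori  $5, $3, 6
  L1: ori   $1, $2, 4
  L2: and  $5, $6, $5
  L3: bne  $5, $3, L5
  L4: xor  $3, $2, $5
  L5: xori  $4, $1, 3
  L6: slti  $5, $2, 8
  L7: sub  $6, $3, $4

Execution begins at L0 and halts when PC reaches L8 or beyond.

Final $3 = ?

#0 xori  $5, $3, 6 ; 0/14/1/2/9/4/11
#1 ori   $1, $2, 4 ; 0/5/1/2/9/4/11
#2 and  $5, $6, $5 ; 0/5/1/2/9/0/11
#3 bne  $5, $3, L5 ; 0/5/1/2/9/0/11 ; →target
#4 xor  $3, $2, $5 ; 0/5/1/1/9/0/11
#5 xori  $4, $1, 3 ; 0/5/1/1/6/0/11
#6 slti  $5, $2, 8 ; 0/5/1/1/6/1/11
#7 sub  $6, $3, $4 ; 0/5/1/1/6/1/65531

1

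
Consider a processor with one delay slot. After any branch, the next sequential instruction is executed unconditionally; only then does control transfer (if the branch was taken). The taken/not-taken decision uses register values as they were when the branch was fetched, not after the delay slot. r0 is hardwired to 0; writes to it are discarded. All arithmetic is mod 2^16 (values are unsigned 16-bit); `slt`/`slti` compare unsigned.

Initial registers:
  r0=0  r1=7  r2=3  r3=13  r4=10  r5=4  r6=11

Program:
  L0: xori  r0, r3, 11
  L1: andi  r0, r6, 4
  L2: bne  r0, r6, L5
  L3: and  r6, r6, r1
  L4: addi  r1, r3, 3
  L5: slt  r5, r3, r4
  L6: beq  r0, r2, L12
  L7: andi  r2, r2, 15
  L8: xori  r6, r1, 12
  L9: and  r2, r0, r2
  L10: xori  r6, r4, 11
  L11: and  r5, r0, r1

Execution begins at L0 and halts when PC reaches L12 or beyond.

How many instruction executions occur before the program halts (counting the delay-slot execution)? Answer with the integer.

#0 xori  r0, r3, 11 ; 0/7/3/13/10/4/11
#1 andi  r0, r6, 4 ; 0/7/3/13/10/4/11
#2 bne  r0, r6, L5 ; 0/7/3/13/10/4/11 ; →target
#3 and  r6, r6, r1 ; 0/7/3/13/10/4/3
#5 slt  r5, r3, r4 ; 0/7/3/13/10/0/3
#6 beq  r0, r2, L12 ; 0/7/3/13/10/0/3 ; →fallthru
#7 andi  r2, r2, 15 ; 0/7/3/13/10/0/3
#8 xori  r6, r1, 12 ; 0/7/3/13/10/0/11
#9 and  r2, r0, r2 ; 0/7/0/13/10/0/11
#10 xori  r6, r4, 11 ; 0/7/0/13/10/0/1
#11 and  r5, r0, r1 ; 0/7/0/13/10/0/1

11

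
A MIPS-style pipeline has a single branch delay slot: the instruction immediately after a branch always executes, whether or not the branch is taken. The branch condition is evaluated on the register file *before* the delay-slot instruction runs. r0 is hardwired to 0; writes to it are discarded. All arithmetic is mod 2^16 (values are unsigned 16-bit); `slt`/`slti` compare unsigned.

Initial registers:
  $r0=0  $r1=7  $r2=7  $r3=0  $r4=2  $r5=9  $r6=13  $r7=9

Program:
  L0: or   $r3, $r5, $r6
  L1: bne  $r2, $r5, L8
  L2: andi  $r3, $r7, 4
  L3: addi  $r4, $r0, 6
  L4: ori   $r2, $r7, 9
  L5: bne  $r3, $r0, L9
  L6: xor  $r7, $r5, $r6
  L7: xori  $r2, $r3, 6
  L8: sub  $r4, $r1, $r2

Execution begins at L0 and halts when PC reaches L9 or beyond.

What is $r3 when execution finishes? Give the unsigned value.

#0 or   $r3, $r5, $r6 ; 0/7/7/13/2/9/13/9
#1 bne  $r2, $r5, L8 ; 0/7/7/13/2/9/13/9 ; →target
#2 andi  $r3, $r7, 4 ; 0/7/7/0/2/9/13/9
#8 sub  $r4, $r1, $r2 ; 0/7/7/0/0/9/13/9

0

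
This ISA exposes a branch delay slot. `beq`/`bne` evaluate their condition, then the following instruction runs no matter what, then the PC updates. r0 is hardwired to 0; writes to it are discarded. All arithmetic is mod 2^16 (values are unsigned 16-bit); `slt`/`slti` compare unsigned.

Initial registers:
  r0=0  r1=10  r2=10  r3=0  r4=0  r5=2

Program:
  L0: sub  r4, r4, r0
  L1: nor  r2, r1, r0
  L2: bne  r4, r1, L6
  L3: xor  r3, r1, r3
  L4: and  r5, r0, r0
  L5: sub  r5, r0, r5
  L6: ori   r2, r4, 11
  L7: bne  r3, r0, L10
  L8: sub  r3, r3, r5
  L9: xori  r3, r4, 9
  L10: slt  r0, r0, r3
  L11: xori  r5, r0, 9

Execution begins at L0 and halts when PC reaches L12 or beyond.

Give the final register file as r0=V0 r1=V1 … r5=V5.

r0=0 r1=10 r2=11 r3=8 r4=0 r5=9

[0] sub  r4, r4, r0  →  {r0:0, r1:10, r2:10, r3:0, r4:0, r5:2}
[1] nor  r2, r1, r0  →  {r0:0, r1:10, r2:65525, r3:0, r4:0, r5:2}
[2] bne  r4, r1, L6  →  {r0:0, r1:10, r2:65525, r3:0, r4:0, r5:2}  ⟨branch taken⟩
[3] xor  r3, r1, r3  →  {r0:0, r1:10, r2:65525, r3:10, r4:0, r5:2}
[6] ori   r2, r4, 11  →  {r0:0, r1:10, r2:11, r3:10, r4:0, r5:2}
[7] bne  r3, r0, L10  →  {r0:0, r1:10, r2:11, r3:10, r4:0, r5:2}  ⟨branch taken⟩
[8] sub  r3, r3, r5  →  {r0:0, r1:10, r2:11, r3:8, r4:0, r5:2}
[10] slt  r0, r0, r3  →  {r0:0, r1:10, r2:11, r3:8, r4:0, r5:2}
[11] xori  r5, r0, 9  →  {r0:0, r1:10, r2:11, r3:8, r4:0, r5:9}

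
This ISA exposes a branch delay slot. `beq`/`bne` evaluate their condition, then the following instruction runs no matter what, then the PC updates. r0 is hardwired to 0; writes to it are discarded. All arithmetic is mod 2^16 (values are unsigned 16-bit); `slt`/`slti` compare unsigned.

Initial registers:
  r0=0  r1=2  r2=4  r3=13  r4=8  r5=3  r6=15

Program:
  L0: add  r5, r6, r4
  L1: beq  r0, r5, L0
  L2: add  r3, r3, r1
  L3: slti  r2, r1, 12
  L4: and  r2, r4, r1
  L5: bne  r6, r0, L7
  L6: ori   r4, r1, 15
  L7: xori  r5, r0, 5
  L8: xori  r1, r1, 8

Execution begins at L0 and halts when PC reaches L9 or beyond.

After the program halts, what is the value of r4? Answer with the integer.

[0] add  r5, r6, r4  →  {r0:0, r1:2, r2:4, r3:13, r4:8, r5:23, r6:15}
[1] beq  r0, r5, L0  →  {r0:0, r1:2, r2:4, r3:13, r4:8, r5:23, r6:15}  ⟨branch fallthrough⟩
[2] add  r3, r3, r1  →  {r0:0, r1:2, r2:4, r3:15, r4:8, r5:23, r6:15}
[3] slti  r2, r1, 12  →  {r0:0, r1:2, r2:1, r3:15, r4:8, r5:23, r6:15}
[4] and  r2, r4, r1  →  {r0:0, r1:2, r2:0, r3:15, r4:8, r5:23, r6:15}
[5] bne  r6, r0, L7  →  {r0:0, r1:2, r2:0, r3:15, r4:8, r5:23, r6:15}  ⟨branch taken⟩
[6] ori   r4, r1, 15  →  {r0:0, r1:2, r2:0, r3:15, r4:15, r5:23, r6:15}
[7] xori  r5, r0, 5  →  {r0:0, r1:2, r2:0, r3:15, r4:15, r5:5, r6:15}
[8] xori  r1, r1, 8  →  {r0:0, r1:10, r2:0, r3:15, r4:15, r5:5, r6:15}

15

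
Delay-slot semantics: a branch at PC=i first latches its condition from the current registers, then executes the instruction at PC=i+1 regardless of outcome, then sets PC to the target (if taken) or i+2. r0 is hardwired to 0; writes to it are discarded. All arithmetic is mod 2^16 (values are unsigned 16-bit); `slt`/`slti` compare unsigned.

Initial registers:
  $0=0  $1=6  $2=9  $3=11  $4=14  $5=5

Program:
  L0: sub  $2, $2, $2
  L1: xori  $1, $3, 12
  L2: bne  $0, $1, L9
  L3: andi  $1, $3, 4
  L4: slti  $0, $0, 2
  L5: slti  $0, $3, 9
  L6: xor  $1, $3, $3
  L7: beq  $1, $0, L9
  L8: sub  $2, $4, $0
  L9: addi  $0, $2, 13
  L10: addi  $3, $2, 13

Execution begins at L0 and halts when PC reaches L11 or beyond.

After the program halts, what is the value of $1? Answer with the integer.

[0] sub  $2, $2, $2  →  {$0:0, $1:6, $2:0, $3:11, $4:14, $5:5}
[1] xori  $1, $3, 12  →  {$0:0, $1:7, $2:0, $3:11, $4:14, $5:5}
[2] bne  $0, $1, L9  →  {$0:0, $1:7, $2:0, $3:11, $4:14, $5:5}  ⟨branch taken⟩
[3] andi  $1, $3, 4  →  {$0:0, $1:0, $2:0, $3:11, $4:14, $5:5}
[9] addi  $0, $2, 13  →  {$0:0, $1:0, $2:0, $3:11, $4:14, $5:5}
[10] addi  $3, $2, 13  →  {$0:0, $1:0, $2:0, $3:13, $4:14, $5:5}

0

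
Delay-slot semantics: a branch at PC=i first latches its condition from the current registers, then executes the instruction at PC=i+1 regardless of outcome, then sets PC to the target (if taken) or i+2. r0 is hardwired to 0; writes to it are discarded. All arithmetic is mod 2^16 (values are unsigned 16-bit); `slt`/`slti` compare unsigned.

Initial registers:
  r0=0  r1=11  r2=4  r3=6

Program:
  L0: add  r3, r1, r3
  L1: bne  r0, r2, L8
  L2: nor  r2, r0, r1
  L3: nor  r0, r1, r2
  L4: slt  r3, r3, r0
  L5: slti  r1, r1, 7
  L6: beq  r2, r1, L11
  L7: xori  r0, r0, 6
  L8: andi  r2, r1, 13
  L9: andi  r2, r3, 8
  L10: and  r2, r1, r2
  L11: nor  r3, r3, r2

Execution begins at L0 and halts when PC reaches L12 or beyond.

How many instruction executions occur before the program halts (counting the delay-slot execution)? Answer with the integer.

PC=0  add  r3, r1, r3        | r0=0 r1=11 r2=4 r3=17
PC=1  bne  r0, r2, L8        | r0=0 r1=11 r2=4 r3=17  [TAKEN]
PC=2  nor  r2, r0, r1        | r0=0 r1=11 r2=65524 r3=17
PC=8  andi  r2, r1, 13       | r0=0 r1=11 r2=9 r3=17
PC=9  andi  r2, r3, 8        | r0=0 r1=11 r2=0 r3=17
PC=10 and  r2, r1, r2        | r0=0 r1=11 r2=0 r3=17
PC=11 nor  r3, r3, r2        | r0=0 r1=11 r2=0 r3=65518

7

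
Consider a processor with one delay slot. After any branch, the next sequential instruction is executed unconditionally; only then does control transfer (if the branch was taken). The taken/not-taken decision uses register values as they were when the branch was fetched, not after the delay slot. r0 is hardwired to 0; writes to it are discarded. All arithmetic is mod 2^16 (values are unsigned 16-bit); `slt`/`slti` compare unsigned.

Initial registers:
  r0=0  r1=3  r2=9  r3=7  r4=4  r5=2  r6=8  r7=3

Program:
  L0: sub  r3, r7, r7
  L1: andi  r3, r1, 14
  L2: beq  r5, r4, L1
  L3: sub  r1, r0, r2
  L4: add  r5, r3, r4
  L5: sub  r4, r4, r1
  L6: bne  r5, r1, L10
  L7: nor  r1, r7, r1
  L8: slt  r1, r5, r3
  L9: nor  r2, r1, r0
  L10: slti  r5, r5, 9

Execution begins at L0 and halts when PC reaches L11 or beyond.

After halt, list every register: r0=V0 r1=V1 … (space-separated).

#0 sub  r3, r7, r7 ; 0/3/9/0/4/2/8/3
#1 andi  r3, r1, 14 ; 0/3/9/2/4/2/8/3
#2 beq  r5, r4, L1 ; 0/3/9/2/4/2/8/3 ; →fallthru
#3 sub  r1, r0, r2 ; 0/65527/9/2/4/2/8/3
#4 add  r5, r3, r4 ; 0/65527/9/2/4/6/8/3
#5 sub  r4, r4, r1 ; 0/65527/9/2/13/6/8/3
#6 bne  r5, r1, L10 ; 0/65527/9/2/13/6/8/3 ; →target
#7 nor  r1, r7, r1 ; 0/8/9/2/13/6/8/3
#10 slti  r5, r5, 9 ; 0/8/9/2/13/1/8/3

r0=0 r1=8 r2=9 r3=2 r4=13 r5=1 r6=8 r7=3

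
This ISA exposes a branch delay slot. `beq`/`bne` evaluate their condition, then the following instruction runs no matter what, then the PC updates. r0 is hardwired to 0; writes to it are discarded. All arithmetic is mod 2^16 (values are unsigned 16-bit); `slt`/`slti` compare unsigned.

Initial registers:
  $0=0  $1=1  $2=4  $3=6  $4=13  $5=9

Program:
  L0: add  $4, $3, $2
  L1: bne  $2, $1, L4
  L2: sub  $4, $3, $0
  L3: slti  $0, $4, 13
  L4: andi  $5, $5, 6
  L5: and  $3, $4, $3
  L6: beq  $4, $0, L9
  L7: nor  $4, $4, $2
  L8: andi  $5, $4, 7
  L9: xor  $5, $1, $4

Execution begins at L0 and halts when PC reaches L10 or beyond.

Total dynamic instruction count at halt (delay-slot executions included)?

#0 add  $4, $3, $2 ; 0/1/4/6/10/9
#1 bne  $2, $1, L4 ; 0/1/4/6/10/9 ; →target
#2 sub  $4, $3, $0 ; 0/1/4/6/6/9
#4 andi  $5, $5, 6 ; 0/1/4/6/6/0
#5 and  $3, $4, $3 ; 0/1/4/6/6/0
#6 beq  $4, $0, L9 ; 0/1/4/6/6/0 ; →fallthru
#7 nor  $4, $4, $2 ; 0/1/4/6/65529/0
#8 andi  $5, $4, 7 ; 0/1/4/6/65529/1
#9 xor  $5, $1, $4 ; 0/1/4/6/65529/65528

9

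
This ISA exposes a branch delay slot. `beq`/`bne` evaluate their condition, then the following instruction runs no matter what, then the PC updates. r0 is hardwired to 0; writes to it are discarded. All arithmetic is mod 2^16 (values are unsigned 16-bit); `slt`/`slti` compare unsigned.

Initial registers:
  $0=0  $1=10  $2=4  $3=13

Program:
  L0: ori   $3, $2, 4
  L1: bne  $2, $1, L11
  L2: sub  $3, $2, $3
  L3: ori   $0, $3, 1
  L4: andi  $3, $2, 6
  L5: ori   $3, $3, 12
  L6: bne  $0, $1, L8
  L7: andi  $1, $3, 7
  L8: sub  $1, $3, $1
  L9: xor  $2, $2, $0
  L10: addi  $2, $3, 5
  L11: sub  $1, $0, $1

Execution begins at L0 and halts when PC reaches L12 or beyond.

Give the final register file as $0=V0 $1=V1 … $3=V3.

[0] ori   $3, $2, 4  →  {$0:0, $1:10, $2:4, $3:4}
[1] bne  $2, $1, L11  →  {$0:0, $1:10, $2:4, $3:4}  ⟨branch taken⟩
[2] sub  $3, $2, $3  →  {$0:0, $1:10, $2:4, $3:0}
[11] sub  $1, $0, $1  →  {$0:0, $1:65526, $2:4, $3:0}

$0=0 $1=65526 $2=4 $3=0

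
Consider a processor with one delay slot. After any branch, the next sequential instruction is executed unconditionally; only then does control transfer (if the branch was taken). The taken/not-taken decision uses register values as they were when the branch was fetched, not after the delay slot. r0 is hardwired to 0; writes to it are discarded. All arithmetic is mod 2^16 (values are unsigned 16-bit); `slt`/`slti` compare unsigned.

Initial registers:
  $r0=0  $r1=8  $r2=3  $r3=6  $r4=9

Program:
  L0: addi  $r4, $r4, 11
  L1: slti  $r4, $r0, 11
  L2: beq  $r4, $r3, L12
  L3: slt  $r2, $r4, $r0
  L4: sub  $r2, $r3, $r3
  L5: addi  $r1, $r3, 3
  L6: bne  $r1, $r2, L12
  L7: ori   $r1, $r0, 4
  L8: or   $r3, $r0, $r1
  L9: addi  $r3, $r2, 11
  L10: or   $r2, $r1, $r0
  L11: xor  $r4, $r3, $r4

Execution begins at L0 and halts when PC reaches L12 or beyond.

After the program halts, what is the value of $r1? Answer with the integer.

  step pc=0: addi  $r4, $r4, 11  regs=(0,8,3,6,20)
  step pc=1: slti  $r4, $r0, 11  regs=(0,8,3,6,1)
  step pc=2: beq  $r4, $r3, L12  cond=F  regs=(0,8,3,6,1)
  step pc=3: slt  $r2, $r4, $r0  regs=(0,8,0,6,1)
  step pc=4: sub  $r2, $r3, $r3  regs=(0,8,0,6,1)
  step pc=5: addi  $r1, $r3, 3  regs=(0,9,0,6,1)
  step pc=6: bne  $r1, $r2, L12  cond=T  regs=(0,9,0,6,1)
  step pc=7: ori   $r1, $r0, 4  regs=(0,4,0,6,1)

4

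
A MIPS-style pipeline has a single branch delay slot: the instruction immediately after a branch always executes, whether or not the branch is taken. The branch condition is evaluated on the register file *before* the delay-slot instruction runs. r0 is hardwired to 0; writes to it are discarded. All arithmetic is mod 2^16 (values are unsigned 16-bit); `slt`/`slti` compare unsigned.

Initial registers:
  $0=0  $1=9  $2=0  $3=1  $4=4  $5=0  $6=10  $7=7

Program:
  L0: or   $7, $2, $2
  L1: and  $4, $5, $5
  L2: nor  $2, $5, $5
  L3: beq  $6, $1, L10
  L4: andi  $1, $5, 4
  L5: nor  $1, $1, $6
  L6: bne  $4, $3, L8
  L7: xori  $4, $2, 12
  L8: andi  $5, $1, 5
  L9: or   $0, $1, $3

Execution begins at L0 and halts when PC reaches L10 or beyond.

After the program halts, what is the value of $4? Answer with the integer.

#0 or   $7, $2, $2 ; 0/9/0/1/4/0/10/0
#1 and  $4, $5, $5 ; 0/9/0/1/0/0/10/0
#2 nor  $2, $5, $5 ; 0/9/65535/1/0/0/10/0
#3 beq  $6, $1, L10 ; 0/9/65535/1/0/0/10/0 ; →fallthru
#4 andi  $1, $5, 4 ; 0/0/65535/1/0/0/10/0
#5 nor  $1, $1, $6 ; 0/65525/65535/1/0/0/10/0
#6 bne  $4, $3, L8 ; 0/65525/65535/1/0/0/10/0 ; →target
#7 xori  $4, $2, 12 ; 0/65525/65535/1/65523/0/10/0
#8 andi  $5, $1, 5 ; 0/65525/65535/1/65523/5/10/0
#9 or   $0, $1, $3 ; 0/65525/65535/1/65523/5/10/0

65523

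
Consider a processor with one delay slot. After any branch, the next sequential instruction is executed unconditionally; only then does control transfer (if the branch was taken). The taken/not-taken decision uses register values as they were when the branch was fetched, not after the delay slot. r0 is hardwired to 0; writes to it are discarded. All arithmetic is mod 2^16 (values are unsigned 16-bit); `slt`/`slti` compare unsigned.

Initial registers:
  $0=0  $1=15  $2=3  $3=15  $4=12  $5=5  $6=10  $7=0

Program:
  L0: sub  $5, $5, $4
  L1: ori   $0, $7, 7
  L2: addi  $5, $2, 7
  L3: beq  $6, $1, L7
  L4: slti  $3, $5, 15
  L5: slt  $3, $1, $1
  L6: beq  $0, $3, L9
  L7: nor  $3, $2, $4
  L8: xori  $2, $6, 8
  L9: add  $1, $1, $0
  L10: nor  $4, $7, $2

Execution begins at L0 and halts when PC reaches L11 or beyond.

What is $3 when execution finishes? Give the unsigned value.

#0 sub  $5, $5, $4 ; 0/15/3/15/12/65529/10/0
#1 ori   $0, $7, 7 ; 0/15/3/15/12/65529/10/0
#2 addi  $5, $2, 7 ; 0/15/3/15/12/10/10/0
#3 beq  $6, $1, L7 ; 0/15/3/15/12/10/10/0 ; →fallthru
#4 slti  $3, $5, 15 ; 0/15/3/1/12/10/10/0
#5 slt  $3, $1, $1 ; 0/15/3/0/12/10/10/0
#6 beq  $0, $3, L9 ; 0/15/3/0/12/10/10/0 ; →target
#7 nor  $3, $2, $4 ; 0/15/3/65520/12/10/10/0
#9 add  $1, $1, $0 ; 0/15/3/65520/12/10/10/0
#10 nor  $4, $7, $2 ; 0/15/3/65520/65532/10/10/0

65520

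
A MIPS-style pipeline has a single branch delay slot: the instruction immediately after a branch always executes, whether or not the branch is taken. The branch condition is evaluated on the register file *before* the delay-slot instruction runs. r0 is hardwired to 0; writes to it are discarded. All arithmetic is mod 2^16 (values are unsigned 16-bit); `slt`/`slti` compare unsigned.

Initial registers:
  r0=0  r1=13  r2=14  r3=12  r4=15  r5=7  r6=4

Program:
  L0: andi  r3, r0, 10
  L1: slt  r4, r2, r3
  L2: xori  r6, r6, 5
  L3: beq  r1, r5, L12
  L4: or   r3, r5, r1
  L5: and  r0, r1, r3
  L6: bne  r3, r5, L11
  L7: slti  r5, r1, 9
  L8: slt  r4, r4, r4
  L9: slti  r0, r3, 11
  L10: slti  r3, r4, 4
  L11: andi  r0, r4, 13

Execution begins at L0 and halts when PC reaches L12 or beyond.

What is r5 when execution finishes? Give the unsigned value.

0

PC=0  andi  r3, r0, 10       | r0=0 r1=13 r2=14 r3=0 r4=15 r5=7 r6=4
PC=1  slt  r4, r2, r3        | r0=0 r1=13 r2=14 r3=0 r4=0 r5=7 r6=4
PC=2  xori  r6, r6, 5        | r0=0 r1=13 r2=14 r3=0 r4=0 r5=7 r6=1
PC=3  beq  r1, r5, L12       | r0=0 r1=13 r2=14 r3=0 r4=0 r5=7 r6=1  [not taken]
PC=4  or   r3, r5, r1        | r0=0 r1=13 r2=14 r3=15 r4=0 r5=7 r6=1
PC=5  and  r0, r1, r3        | r0=0 r1=13 r2=14 r3=15 r4=0 r5=7 r6=1
PC=6  bne  r3, r5, L11       | r0=0 r1=13 r2=14 r3=15 r4=0 r5=7 r6=1  [TAKEN]
PC=7  slti  r5, r1, 9        | r0=0 r1=13 r2=14 r3=15 r4=0 r5=0 r6=1
PC=11 andi  r0, r4, 13       | r0=0 r1=13 r2=14 r3=15 r4=0 r5=0 r6=1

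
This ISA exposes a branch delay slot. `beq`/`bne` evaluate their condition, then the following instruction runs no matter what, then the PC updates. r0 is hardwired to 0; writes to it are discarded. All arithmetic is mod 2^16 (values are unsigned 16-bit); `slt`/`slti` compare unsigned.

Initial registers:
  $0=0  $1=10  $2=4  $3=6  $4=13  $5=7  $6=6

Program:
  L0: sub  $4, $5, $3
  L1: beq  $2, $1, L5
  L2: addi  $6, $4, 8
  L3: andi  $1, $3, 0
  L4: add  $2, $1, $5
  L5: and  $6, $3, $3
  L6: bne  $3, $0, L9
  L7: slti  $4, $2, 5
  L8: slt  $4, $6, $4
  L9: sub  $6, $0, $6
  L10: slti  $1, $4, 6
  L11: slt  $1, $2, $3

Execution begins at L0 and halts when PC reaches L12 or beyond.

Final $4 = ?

[0] sub  $4, $5, $3  →  {$0:0, $1:10, $2:4, $3:6, $4:1, $5:7, $6:6}
[1] beq  $2, $1, L5  →  {$0:0, $1:10, $2:4, $3:6, $4:1, $5:7, $6:6}  ⟨branch fallthrough⟩
[2] addi  $6, $4, 8  →  {$0:0, $1:10, $2:4, $3:6, $4:1, $5:7, $6:9}
[3] andi  $1, $3, 0  →  {$0:0, $1:0, $2:4, $3:6, $4:1, $5:7, $6:9}
[4] add  $2, $1, $5  →  {$0:0, $1:0, $2:7, $3:6, $4:1, $5:7, $6:9}
[5] and  $6, $3, $3  →  {$0:0, $1:0, $2:7, $3:6, $4:1, $5:7, $6:6}
[6] bne  $3, $0, L9  →  {$0:0, $1:0, $2:7, $3:6, $4:1, $5:7, $6:6}  ⟨branch taken⟩
[7] slti  $4, $2, 5  →  {$0:0, $1:0, $2:7, $3:6, $4:0, $5:7, $6:6}
[9] sub  $6, $0, $6  →  {$0:0, $1:0, $2:7, $3:6, $4:0, $5:7, $6:65530}
[10] slti  $1, $4, 6  →  {$0:0, $1:1, $2:7, $3:6, $4:0, $5:7, $6:65530}
[11] slt  $1, $2, $3  →  {$0:0, $1:0, $2:7, $3:6, $4:0, $5:7, $6:65530}

0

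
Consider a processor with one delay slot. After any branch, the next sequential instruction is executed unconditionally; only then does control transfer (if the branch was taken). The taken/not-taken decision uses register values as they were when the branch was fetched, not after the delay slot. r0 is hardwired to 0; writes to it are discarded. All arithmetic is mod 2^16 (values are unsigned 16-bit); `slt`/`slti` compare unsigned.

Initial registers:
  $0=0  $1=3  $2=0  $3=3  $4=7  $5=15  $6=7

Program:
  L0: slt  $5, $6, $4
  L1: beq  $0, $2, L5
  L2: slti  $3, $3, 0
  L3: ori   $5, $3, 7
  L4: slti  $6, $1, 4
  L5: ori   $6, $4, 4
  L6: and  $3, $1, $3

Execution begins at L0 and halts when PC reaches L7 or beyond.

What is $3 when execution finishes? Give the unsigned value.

0

PC=0  slt  $5, $6, $4        | $0=0 $1=3 $2=0 $3=3 $4=7 $5=0 $6=7
PC=1  beq  $0, $2, L5        | $0=0 $1=3 $2=0 $3=3 $4=7 $5=0 $6=7  [TAKEN]
PC=2  slti  $3, $3, 0        | $0=0 $1=3 $2=0 $3=0 $4=7 $5=0 $6=7
PC=5  ori   $6, $4, 4        | $0=0 $1=3 $2=0 $3=0 $4=7 $5=0 $6=7
PC=6  and  $3, $1, $3        | $0=0 $1=3 $2=0 $3=0 $4=7 $5=0 $6=7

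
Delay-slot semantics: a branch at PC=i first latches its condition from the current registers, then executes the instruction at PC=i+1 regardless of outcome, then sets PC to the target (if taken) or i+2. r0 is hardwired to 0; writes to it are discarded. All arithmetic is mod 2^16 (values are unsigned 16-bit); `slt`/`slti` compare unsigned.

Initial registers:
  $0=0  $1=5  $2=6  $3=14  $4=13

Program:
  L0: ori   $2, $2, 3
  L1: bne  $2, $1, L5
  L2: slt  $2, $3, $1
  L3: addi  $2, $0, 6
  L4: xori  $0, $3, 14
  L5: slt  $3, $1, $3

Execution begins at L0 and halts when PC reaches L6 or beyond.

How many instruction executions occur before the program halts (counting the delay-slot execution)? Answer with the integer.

#0 ori   $2, $2, 3 ; 0/5/7/14/13
#1 bne  $2, $1, L5 ; 0/5/7/14/13 ; →target
#2 slt  $2, $3, $1 ; 0/5/0/14/13
#5 slt  $3, $1, $3 ; 0/5/0/1/13

4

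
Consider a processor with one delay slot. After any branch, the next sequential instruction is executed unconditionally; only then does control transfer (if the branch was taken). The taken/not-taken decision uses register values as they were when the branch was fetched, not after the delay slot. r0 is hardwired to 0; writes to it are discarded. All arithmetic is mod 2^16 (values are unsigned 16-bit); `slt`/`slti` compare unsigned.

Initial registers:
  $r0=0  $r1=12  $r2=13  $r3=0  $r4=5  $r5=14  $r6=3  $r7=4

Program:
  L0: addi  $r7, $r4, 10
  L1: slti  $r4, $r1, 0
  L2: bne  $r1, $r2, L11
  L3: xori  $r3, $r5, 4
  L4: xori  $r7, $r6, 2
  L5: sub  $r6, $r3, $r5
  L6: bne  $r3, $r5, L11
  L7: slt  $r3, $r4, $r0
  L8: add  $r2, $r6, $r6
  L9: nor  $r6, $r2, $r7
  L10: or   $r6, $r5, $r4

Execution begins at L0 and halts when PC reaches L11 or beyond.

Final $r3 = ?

10

PC=0  addi  $r7, $r4, 10     | $r0=0 $r1=12 $r2=13 $r3=0 $r4=5 $r5=14 $r6=3 $r7=15
PC=1  slti  $r4, $r1, 0      | $r0=0 $r1=12 $r2=13 $r3=0 $r4=0 $r5=14 $r6=3 $r7=15
PC=2  bne  $r1, $r2, L11     | $r0=0 $r1=12 $r2=13 $r3=0 $r4=0 $r5=14 $r6=3 $r7=15  [TAKEN]
PC=3  xori  $r3, $r5, 4      | $r0=0 $r1=12 $r2=13 $r3=10 $r4=0 $r5=14 $r6=3 $r7=15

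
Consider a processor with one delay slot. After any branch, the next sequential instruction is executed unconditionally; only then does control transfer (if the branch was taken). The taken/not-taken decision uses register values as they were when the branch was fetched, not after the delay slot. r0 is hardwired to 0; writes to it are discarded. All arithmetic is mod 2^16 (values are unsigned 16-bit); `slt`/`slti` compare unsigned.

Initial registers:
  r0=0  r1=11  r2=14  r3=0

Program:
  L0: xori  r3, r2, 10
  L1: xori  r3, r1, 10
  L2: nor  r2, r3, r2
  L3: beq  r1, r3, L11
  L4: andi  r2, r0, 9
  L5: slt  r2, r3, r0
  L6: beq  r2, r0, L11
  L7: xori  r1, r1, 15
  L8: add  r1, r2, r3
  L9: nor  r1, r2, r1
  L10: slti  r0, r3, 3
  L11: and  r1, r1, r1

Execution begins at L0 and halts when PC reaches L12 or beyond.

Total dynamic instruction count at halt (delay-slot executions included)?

9

#0 xori  r3, r2, 10 ; 0/11/14/4
#1 xori  r3, r1, 10 ; 0/11/14/1
#2 nor  r2, r3, r2 ; 0/11/65520/1
#3 beq  r1, r3, L11 ; 0/11/65520/1 ; →fallthru
#4 andi  r2, r0, 9 ; 0/11/0/1
#5 slt  r2, r3, r0 ; 0/11/0/1
#6 beq  r2, r0, L11 ; 0/11/0/1 ; →target
#7 xori  r1, r1, 15 ; 0/4/0/1
#11 and  r1, r1, r1 ; 0/4/0/1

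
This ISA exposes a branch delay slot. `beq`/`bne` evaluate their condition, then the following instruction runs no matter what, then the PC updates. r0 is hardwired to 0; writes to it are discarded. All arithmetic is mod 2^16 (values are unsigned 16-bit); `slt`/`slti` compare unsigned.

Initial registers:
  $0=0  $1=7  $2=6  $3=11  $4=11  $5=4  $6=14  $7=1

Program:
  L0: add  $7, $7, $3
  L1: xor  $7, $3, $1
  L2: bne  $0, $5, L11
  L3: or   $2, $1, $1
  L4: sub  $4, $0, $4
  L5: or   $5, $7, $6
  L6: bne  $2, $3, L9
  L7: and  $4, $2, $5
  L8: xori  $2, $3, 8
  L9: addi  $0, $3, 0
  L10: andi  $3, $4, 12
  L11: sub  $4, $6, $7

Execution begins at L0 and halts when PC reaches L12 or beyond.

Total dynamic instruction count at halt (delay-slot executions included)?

5

[0] add  $7, $7, $3  →  {$0:0, $1:7, $2:6, $3:11, $4:11, $5:4, $6:14, $7:12}
[1] xor  $7, $3, $1  →  {$0:0, $1:7, $2:6, $3:11, $4:11, $5:4, $6:14, $7:12}
[2] bne  $0, $5, L11  →  {$0:0, $1:7, $2:6, $3:11, $4:11, $5:4, $6:14, $7:12}  ⟨branch taken⟩
[3] or   $2, $1, $1  →  {$0:0, $1:7, $2:7, $3:11, $4:11, $5:4, $6:14, $7:12}
[11] sub  $4, $6, $7  →  {$0:0, $1:7, $2:7, $3:11, $4:2, $5:4, $6:14, $7:12}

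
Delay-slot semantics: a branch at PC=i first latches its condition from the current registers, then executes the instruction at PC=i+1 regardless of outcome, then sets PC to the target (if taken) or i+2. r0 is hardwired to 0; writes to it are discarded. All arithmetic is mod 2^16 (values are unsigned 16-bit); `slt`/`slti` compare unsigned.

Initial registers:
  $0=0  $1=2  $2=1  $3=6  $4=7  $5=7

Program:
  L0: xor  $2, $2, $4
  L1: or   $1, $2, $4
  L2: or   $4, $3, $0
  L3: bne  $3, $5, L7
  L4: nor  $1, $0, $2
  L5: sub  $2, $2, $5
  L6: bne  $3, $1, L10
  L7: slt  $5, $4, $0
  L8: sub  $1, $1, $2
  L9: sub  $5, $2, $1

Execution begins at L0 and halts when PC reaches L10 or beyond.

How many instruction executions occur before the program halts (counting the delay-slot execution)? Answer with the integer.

PC=0  xor  $2, $2, $4        | $0=0 $1=2 $2=6 $3=6 $4=7 $5=7
PC=1  or   $1, $2, $4        | $0=0 $1=7 $2=6 $3=6 $4=7 $5=7
PC=2  or   $4, $3, $0        | $0=0 $1=7 $2=6 $3=6 $4=6 $5=7
PC=3  bne  $3, $5, L7        | $0=0 $1=7 $2=6 $3=6 $4=6 $5=7  [TAKEN]
PC=4  nor  $1, $0, $2        | $0=0 $1=65529 $2=6 $3=6 $4=6 $5=7
PC=7  slt  $5, $4, $0        | $0=0 $1=65529 $2=6 $3=6 $4=6 $5=0
PC=8  sub  $1, $1, $2        | $0=0 $1=65523 $2=6 $3=6 $4=6 $5=0
PC=9  sub  $5, $2, $1        | $0=0 $1=65523 $2=6 $3=6 $4=6 $5=19

8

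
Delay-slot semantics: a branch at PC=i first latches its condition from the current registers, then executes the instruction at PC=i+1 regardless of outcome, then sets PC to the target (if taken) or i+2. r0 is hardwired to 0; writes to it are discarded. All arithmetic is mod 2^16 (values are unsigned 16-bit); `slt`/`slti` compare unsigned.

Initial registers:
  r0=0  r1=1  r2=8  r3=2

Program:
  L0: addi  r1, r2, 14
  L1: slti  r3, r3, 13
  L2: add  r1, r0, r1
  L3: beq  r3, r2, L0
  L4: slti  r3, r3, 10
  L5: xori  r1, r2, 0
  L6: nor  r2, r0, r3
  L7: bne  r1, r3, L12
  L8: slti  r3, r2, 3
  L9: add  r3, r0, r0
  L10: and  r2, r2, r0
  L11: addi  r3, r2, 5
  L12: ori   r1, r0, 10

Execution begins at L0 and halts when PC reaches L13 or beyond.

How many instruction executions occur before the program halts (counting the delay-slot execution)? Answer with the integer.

#0 addi  r1, r2, 14 ; 0/22/8/2
#1 slti  r3, r3, 13 ; 0/22/8/1
#2 add  r1, r0, r1 ; 0/22/8/1
#3 beq  r3, r2, L0 ; 0/22/8/1 ; →fallthru
#4 slti  r3, r3, 10 ; 0/22/8/1
#5 xori  r1, r2, 0 ; 0/8/8/1
#6 nor  r2, r0, r3 ; 0/8/65534/1
#7 bne  r1, r3, L12 ; 0/8/65534/1 ; →target
#8 slti  r3, r2, 3 ; 0/8/65534/0
#12 ori   r1, r0, 10 ; 0/10/65534/0

10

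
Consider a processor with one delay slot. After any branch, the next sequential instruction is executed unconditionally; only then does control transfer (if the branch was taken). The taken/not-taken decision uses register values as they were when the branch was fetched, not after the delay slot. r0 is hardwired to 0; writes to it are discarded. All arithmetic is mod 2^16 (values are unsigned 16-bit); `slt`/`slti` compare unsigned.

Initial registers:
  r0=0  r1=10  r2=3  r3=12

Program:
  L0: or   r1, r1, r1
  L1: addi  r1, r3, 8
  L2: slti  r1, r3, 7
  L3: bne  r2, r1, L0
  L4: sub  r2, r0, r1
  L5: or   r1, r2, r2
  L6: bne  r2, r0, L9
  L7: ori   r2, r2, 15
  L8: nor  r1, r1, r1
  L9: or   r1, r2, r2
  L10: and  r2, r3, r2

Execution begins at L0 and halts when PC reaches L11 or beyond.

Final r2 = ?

[0] or   r1, r1, r1  →  {r0:0, r1:10, r2:3, r3:12}
[1] addi  r1, r3, 8  →  {r0:0, r1:20, r2:3, r3:12}
[2] slti  r1, r3, 7  →  {r0:0, r1:0, r2:3, r3:12}
[3] bne  r2, r1, L0  →  {r0:0, r1:0, r2:3, r3:12}  ⟨branch taken⟩
[4] sub  r2, r0, r1  →  {r0:0, r1:0, r2:0, r3:12}
[0] or   r1, r1, r1  →  {r0:0, r1:0, r2:0, r3:12}
[1] addi  r1, r3, 8  →  {r0:0, r1:20, r2:0, r3:12}
[2] slti  r1, r3, 7  →  {r0:0, r1:0, r2:0, r3:12}
[3] bne  r2, r1, L0  →  {r0:0, r1:0, r2:0, r3:12}  ⟨branch fallthrough⟩
[4] sub  r2, r0, r1  →  {r0:0, r1:0, r2:0, r3:12}
[5] or   r1, r2, r2  →  {r0:0, r1:0, r2:0, r3:12}
[6] bne  r2, r0, L9  →  {r0:0, r1:0, r2:0, r3:12}  ⟨branch fallthrough⟩
[7] ori   r2, r2, 15  →  {r0:0, r1:0, r2:15, r3:12}
[8] nor  r1, r1, r1  →  {r0:0, r1:65535, r2:15, r3:12}
[9] or   r1, r2, r2  →  {r0:0, r1:15, r2:15, r3:12}
[10] and  r2, r3, r2  →  {r0:0, r1:15, r2:12, r3:12}

12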